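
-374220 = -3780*99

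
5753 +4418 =10171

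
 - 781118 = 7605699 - 8386817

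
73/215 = 73/215=0.34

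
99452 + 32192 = 131644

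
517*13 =6721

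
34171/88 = 34171/88 = 388.31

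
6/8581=6/8581  =  0.00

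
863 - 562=301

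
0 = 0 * 3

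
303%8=7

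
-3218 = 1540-4758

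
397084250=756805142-359720892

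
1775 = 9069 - 7294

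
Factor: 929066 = 2^1*97^1*4789^1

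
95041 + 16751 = 111792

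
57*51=2907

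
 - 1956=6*( - 326) 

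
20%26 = 20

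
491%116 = 27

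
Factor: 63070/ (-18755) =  - 12614/3751= -2^1 *7^1*11^( - 2)*17^1*31^(  -  1 )*53^1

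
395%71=40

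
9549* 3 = 28647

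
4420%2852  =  1568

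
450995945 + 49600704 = 500596649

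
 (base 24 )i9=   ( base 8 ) 671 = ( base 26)gp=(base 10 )441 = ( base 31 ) E7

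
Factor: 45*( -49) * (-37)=81585  =  3^2 * 5^1*7^2*37^1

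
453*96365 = 43653345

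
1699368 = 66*25748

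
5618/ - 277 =-21 + 199/277 = -20.28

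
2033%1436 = 597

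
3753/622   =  3753/622 = 6.03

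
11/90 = 11/90 = 0.12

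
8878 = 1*8878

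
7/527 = 7/527 = 0.01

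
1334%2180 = 1334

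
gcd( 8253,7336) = 917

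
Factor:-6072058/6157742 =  - 3036029/3078871 = - 19^1*159791^1*3078871^( - 1 )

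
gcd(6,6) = 6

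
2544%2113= 431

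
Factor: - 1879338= - 2^1*3^1* 103^1 * 3041^1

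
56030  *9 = 504270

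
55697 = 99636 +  - 43939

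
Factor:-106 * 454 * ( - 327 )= 15736548  =  2^2*3^1 * 53^1 * 109^1*227^1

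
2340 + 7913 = 10253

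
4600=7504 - 2904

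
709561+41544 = 751105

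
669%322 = 25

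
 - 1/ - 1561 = 1/1561 = 0.00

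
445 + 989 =1434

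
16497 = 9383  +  7114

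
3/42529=3/42529 = 0.00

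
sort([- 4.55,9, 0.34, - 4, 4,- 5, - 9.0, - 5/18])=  [- 9.0, - 5, - 4.55,-4, - 5/18,0.34, 4, 9]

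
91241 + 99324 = 190565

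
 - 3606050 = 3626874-7232924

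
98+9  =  107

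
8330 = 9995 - 1665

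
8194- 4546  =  3648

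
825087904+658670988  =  1483758892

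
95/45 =19/9= 2.11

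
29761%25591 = 4170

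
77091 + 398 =77489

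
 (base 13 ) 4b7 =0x33a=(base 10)826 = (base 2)1100111010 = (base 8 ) 1472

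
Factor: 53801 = 11^1*67^1*73^1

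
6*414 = 2484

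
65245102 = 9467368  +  55777734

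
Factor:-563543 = - 563543^1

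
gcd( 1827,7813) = 1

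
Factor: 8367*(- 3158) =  - 2^1* 3^1*1579^1*2789^1 = -  26422986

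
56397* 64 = 3609408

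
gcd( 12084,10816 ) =4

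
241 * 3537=852417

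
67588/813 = 83 + 109/813 = 83.13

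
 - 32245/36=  - 32245/36 = -895.69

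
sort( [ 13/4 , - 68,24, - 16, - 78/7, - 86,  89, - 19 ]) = [ - 86, -68, - 19, - 16,-78/7, 13/4, 24,89 ] 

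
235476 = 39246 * 6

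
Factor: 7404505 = 5^1 *23^1*31^2*67^1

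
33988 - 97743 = - 63755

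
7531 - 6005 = 1526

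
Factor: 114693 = 3^1*38231^1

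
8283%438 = 399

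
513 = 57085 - 56572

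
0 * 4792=0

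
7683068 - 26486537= - 18803469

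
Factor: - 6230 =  - 2^1 * 5^1 *7^1 * 89^1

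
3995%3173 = 822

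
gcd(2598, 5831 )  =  1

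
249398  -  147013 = 102385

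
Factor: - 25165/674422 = -2^( - 1)*5^1*67^(-1 ) = - 5/134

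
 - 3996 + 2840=-1156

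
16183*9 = 145647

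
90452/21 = 90452/21 = 4307.24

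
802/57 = 802/57 = 14.07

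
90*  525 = 47250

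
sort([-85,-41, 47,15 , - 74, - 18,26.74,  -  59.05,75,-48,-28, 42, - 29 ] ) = [ - 85, - 74,- 59.05, - 48, - 41, - 29, - 28, - 18,15,26.74,42,47,75 ]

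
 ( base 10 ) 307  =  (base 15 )157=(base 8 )463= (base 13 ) 1a8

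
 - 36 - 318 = - 354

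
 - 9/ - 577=9/577=0.02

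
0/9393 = 0 = 0.00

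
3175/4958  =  3175/4958 = 0.64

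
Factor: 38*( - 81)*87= - 267786 =- 2^1 * 3^5*19^1*29^1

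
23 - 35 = - 12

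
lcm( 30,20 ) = 60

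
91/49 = 1 + 6/7=1.86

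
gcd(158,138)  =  2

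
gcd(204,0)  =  204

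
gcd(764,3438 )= 382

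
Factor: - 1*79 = -79^1  =  - 79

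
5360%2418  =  524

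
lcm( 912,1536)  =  29184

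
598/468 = 23/18 = 1.28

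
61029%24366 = 12297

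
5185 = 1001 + 4184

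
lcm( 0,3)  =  0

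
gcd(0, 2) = 2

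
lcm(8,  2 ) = 8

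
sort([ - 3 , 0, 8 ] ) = [-3,0, 8 ]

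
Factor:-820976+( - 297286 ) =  - 2^1 * 3^1*186377^1 = - 1118262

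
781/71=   11 = 11.00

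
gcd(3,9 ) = 3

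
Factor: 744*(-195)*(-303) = 43959240 = 2^3 * 3^3*5^1*13^1*31^1 *101^1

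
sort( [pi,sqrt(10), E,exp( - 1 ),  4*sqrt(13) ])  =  [exp (-1 ),E, pi, sqrt ( 10),4*sqrt ( 13 ) ] 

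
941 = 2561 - 1620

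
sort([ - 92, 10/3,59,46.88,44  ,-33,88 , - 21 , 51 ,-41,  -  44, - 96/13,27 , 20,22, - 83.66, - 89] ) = [ - 92, - 89, - 83.66, - 44, - 41, - 33,-21,-96/13, 10/3,20, 22 , 27,44, 46.88 , 51,59,88] 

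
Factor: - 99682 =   -  2^1*11^1*23^1*197^1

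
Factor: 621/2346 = 9/34 = 2^(- 1)*3^2 * 17^(-1)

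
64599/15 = 4306 + 3/5   =  4306.60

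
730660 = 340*2149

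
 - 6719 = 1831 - 8550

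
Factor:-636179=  - 773^1*823^1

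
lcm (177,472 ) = 1416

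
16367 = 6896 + 9471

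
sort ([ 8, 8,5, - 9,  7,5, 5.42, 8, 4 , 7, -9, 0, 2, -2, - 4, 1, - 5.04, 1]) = [ - 9, - 9, - 5.04, - 4, - 2 , 0,  1 , 1,2, 4,5,5,  5.42, 7, 7, 8, 8, 8]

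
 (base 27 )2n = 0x4d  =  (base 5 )302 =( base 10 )77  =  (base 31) 2f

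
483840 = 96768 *5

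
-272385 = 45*(-6053) 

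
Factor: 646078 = 2^1*41^1*7879^1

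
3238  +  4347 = 7585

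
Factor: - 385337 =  - 61^1 * 6317^1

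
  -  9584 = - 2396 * 4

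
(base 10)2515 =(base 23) 4h8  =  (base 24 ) 48j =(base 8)4723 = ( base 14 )CB9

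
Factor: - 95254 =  -2^1 * 97^1*491^1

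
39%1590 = 39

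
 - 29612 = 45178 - 74790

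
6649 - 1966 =4683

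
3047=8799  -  5752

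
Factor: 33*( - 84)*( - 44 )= 2^4*3^2 * 7^1*11^2 = 121968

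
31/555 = 31/555 =0.06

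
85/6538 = 85/6538 = 0.01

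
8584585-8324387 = 260198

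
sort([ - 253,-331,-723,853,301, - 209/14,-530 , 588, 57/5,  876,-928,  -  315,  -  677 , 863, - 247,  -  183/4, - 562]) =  [-928, - 723,-677,-562, - 530, - 331,-315, - 253 , - 247 ,-183/4 , - 209/14,57/5,301,  588, 853,863,876] 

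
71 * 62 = 4402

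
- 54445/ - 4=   13611  +  1/4 = 13611.25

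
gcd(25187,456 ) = 1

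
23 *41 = 943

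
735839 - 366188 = 369651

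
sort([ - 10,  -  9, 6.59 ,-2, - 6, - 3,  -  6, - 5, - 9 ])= [ - 10, - 9, - 9, - 6, - 6, - 5,  -  3, - 2, 6.59] 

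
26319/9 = 2924 + 1/3= 2924.33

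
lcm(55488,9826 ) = 943296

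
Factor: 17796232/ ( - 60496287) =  -2^3*3^ ( - 1)*31^1  *  73^1*983^1*20165429^( - 1) 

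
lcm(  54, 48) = 432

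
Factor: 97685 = 5^1*7^1*2791^1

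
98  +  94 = 192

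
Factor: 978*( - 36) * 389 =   -  2^3*3^3* 163^1*389^1 = - 13695912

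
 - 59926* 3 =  - 179778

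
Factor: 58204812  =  2^2*3^1 *23^2*53^1 * 173^1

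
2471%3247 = 2471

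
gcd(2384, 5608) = 8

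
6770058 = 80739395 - 73969337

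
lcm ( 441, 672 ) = 14112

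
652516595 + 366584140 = 1019100735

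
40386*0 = 0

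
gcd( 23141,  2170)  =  1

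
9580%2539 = 1963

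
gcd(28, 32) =4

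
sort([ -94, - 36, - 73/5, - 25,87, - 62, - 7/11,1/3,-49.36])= [ - 94,  -  62,- 49.36, - 36, - 25, - 73/5 , - 7/11,1/3, 87] 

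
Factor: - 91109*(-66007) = 31^1 * 149^1 * 443^1*2939^1 = 6013831763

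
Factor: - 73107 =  - 3^2*8123^1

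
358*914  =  327212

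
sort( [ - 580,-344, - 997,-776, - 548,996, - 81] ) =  [ - 997 , - 776,-580,-548,-344, -81, 996 ]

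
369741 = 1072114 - 702373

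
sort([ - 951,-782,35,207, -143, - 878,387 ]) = [-951, -878,-782, -143, 35, 207, 387 ]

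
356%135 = 86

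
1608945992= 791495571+817450421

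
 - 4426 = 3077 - 7503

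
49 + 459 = 508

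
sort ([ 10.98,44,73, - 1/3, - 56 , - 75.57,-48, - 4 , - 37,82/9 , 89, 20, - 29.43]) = [ - 75.57, - 56, - 48, - 37, - 29.43, - 4 , - 1/3,82/9, 10.98,  20,44, 73,  89] 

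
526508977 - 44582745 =481926232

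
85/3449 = 85/3449 = 0.02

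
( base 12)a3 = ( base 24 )53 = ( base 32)3R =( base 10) 123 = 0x7B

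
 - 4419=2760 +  - 7179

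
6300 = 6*1050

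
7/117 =7/117 = 0.06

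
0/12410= 0= 0.00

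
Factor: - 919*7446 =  - 2^1 *3^1*17^1 * 73^1*919^1 = - 6842874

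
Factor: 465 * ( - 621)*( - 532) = 153622980 = 2^2*3^4 * 5^1 *7^1*19^1*23^1*31^1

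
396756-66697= 330059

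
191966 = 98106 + 93860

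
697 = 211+486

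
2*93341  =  186682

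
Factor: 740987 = 13^1*56999^1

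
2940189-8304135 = -5363946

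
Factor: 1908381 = 3^1*617^1 * 1031^1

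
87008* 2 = 174016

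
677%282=113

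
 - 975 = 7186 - 8161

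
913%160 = 113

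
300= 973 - 673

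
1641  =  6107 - 4466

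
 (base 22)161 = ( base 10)617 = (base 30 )KH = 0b1001101001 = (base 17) 225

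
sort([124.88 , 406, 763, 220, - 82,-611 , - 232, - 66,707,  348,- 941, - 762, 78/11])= [ - 941 , - 762,  -  611,  -  232,  -  82, - 66, 78/11, 124.88, 220, 348, 406, 707, 763 ] 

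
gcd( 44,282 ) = 2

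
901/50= 901/50 = 18.02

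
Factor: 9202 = 2^1*43^1*107^1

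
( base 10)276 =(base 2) 100010100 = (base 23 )C0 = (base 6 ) 1140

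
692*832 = 575744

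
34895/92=379 +27/92 = 379.29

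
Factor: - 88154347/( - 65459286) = 2^( - 1) * 3^( - 3) * 97^( - 1)*653^1*12497^ ( - 1) * 134999^1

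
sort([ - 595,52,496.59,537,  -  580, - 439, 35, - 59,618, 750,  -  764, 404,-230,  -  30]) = [ - 764, -595, - 580, - 439,-230, - 59, - 30,35,52,404, 496.59, 537,  618, 750] 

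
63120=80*789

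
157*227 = 35639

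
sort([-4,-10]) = [ - 10, - 4 ]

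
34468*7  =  241276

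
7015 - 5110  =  1905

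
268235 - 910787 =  - 642552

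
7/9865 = 7/9865 = 0.00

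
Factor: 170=2^1*5^1*17^1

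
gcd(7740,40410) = 90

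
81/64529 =81/64529 = 0.00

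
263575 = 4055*65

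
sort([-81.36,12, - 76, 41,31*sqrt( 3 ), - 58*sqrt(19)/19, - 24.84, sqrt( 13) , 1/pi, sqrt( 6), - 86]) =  [ - 86, - 81.36, - 76 ,- 24.84, - 58*sqrt( 19)/19, 1/pi,sqrt( 6), sqrt(13 ) , 12,41, 31*sqrt( 3 ) ] 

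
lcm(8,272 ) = 272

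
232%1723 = 232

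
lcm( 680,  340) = 680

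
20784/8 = 2598 = 2598.00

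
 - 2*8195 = -16390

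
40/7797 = 40/7797=   0.01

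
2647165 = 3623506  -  976341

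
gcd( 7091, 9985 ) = 1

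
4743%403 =310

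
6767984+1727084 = 8495068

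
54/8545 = 54/8545=0.01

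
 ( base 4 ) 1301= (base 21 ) 58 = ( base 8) 161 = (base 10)113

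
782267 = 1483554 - 701287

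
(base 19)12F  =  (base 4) 12132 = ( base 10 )414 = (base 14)218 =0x19E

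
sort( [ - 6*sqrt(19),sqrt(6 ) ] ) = [ - 6*sqrt( 19), sqrt(6 ) ]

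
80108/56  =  1430 + 1/2 = 1430.50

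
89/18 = 89/18 = 4.94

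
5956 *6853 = 40816468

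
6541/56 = 6541/56 = 116.80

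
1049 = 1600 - 551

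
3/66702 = 1/22234=0.00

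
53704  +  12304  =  66008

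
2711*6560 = 17784160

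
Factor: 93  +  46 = 139 = 139^1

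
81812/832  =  98 + 69/208 =98.33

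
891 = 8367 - 7476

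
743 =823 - 80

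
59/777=59/777 = 0.08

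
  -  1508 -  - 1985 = 477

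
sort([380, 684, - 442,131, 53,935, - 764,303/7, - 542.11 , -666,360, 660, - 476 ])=[ - 764,  -  666, - 542.11, - 476, - 442, 303/7,53, 131,360, 380, 660, 684,935]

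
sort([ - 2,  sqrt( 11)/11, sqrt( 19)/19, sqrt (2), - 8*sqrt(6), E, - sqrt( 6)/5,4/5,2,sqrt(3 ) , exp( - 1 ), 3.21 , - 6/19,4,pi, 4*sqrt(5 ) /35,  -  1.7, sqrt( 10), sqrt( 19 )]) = [ - 8*sqrt( 6) , - 2, - 1.7 , - sqrt ( 6)/5, - 6/19, sqrt( 19 ) /19, 4*sqrt( 5)/35, sqrt( 11) /11, exp( - 1 ), 4/5,  sqrt ( 2 ), sqrt (3 ), 2,E, pi, sqrt( 10 ),3.21, 4 , sqrt(19)] 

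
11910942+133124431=145035373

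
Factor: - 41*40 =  - 1640 = - 2^3*5^1*41^1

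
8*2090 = 16720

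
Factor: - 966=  - 2^1*3^1*7^1*23^1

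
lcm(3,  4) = 12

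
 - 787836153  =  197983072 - 985819225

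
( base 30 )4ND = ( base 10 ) 4303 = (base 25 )6M3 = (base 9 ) 5811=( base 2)1000011001111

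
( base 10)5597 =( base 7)22214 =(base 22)BC9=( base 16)15dd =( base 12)32A5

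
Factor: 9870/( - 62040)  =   - 2^(-2)*7^1*11^( - 1 )=-7/44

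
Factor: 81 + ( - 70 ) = 11 = 11^1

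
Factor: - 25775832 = - 2^3*3^1*191^1*5623^1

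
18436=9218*2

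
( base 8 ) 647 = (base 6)1543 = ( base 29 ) eh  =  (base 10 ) 423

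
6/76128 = 1/12688= 0.00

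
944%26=8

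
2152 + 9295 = 11447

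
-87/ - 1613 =87/1613= 0.05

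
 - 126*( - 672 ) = 84672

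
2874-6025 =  - 3151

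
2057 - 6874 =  - 4817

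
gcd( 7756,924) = 28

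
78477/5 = 15695 + 2/5 = 15695.40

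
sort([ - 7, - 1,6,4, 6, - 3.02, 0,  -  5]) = [ - 7,- 5, - 3.02,- 1,0,  4,6,  6]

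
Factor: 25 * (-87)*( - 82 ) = 178350 = 2^1 * 3^1*5^2*29^1 * 41^1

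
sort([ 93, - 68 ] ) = [ - 68, 93]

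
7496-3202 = 4294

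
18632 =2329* 8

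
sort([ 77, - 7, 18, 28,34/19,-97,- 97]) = [ - 97,  -  97,  -  7, 34/19, 18,28, 77 ] 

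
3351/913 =3351/913  =  3.67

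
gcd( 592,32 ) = 16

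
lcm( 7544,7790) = 716680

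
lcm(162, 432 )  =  1296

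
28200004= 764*36911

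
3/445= 3/445 = 0.01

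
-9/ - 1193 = 9/1193 = 0.01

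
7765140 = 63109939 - 55344799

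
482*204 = 98328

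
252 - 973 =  - 721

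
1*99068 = 99068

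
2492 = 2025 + 467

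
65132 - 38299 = 26833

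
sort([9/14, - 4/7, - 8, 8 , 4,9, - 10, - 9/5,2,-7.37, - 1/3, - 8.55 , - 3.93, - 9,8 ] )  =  [ - 10, -9, - 8.55, - 8 , - 7.37,-3.93, - 9/5,  -  4/7, - 1/3,9/14, 2,4, 8 , 8,9] 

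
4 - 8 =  - 4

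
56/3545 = 56/3545 = 0.02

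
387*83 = 32121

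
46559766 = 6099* 7634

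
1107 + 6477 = 7584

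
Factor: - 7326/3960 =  - 37/20 = -  2^( - 2) * 5^( -1 )*37^1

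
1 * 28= 28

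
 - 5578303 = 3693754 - 9272057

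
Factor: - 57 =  - 3^1*19^1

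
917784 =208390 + 709394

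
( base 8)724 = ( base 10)468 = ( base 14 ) 256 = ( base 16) 1d4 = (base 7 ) 1236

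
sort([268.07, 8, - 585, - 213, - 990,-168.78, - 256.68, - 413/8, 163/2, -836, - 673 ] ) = [-990, -836,  -  673, - 585, - 256.68,-213 , - 168.78,  -  413/8,  8,163/2,268.07 ] 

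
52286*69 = 3607734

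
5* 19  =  95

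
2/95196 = 1/47598 = 0.00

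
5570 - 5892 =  - 322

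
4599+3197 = 7796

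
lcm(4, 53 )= 212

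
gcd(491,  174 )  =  1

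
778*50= 38900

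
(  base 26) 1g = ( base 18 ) 26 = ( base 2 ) 101010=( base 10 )42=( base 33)19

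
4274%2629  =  1645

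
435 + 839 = 1274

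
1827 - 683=1144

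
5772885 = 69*83665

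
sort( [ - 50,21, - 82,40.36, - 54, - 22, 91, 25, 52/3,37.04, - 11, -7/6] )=[ - 82,-54, - 50, - 22,- 11, - 7/6, 52/3,  21, 25,  37.04, 40.36,91 ]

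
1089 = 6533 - 5444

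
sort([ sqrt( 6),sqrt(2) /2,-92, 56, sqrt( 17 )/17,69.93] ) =[-92 , sqrt(17)/17, sqrt ( 2 )/2,sqrt( 6),56, 69.93 ]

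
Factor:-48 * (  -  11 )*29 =2^4*3^1*11^1*29^1   =  15312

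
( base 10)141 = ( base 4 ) 2031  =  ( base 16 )8d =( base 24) 5l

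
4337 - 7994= -3657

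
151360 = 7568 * 20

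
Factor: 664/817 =2^3*19^ ( - 1)*43^( - 1 )*83^1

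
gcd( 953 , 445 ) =1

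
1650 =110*15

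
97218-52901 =44317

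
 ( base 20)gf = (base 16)14F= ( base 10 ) 335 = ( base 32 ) AF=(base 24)DN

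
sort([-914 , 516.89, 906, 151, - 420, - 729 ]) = [ - 914,- 729,- 420, 151,516.89, 906] 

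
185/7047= 185/7047 =0.03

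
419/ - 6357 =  - 419/6357 = - 0.07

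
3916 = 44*89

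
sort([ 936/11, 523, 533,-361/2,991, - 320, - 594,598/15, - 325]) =[ - 594,- 325, - 320,-361/2,598/15,936/11,523,533, 991] 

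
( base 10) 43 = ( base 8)53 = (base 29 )1e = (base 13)34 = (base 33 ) 1A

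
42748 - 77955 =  - 35207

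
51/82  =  51/82 = 0.62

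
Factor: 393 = 3^1*131^1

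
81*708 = 57348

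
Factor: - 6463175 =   -  5^2 * 258527^1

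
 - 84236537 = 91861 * ( - 917)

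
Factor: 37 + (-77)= - 2^3*5^1 = - 40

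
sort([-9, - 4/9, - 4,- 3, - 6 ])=[ - 9, - 6 , - 4, - 3,-4/9 ]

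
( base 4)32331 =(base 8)1675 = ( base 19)2C7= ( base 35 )rc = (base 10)957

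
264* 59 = 15576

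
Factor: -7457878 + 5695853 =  - 5^2*70481^1 = - 1762025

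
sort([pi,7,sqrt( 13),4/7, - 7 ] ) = [ - 7,4/7,pi,sqrt(13 ),7 ] 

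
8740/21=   416 +4/21  =  416.19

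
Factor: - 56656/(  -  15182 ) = 2^3*3541^1 * 7591^( - 1 ) = 28328/7591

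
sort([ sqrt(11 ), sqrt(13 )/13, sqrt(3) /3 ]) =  [ sqrt( 13) /13, sqrt(3) /3, sqrt(11) ]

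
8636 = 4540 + 4096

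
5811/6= 968 + 1/2 = 968.50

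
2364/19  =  124 + 8/19 = 124.42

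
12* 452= 5424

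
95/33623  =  95/33623 = 0.00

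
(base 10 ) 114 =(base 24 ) 4i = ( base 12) 96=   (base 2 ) 1110010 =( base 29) 3r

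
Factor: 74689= 19^1 *3931^1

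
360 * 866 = 311760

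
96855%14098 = 12267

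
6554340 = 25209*260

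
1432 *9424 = 13495168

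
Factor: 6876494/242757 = 2^1*3^( -8 )*23^1*37^( - 1)*149489^1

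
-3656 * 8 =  - 29248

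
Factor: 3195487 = 3195487^1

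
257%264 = 257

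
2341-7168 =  - 4827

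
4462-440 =4022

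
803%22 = 11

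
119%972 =119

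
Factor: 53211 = 3^1*17737^1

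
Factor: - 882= - 2^1*3^2*7^2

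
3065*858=2629770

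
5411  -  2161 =3250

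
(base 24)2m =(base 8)106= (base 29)2C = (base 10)70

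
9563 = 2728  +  6835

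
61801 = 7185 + 54616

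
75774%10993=9816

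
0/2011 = 0 = 0.00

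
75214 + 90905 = 166119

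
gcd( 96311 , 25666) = 1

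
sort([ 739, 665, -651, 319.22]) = [ - 651,319.22 , 665, 739 ]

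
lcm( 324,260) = 21060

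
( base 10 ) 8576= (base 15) 281B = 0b10000110000000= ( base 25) DI1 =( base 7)34001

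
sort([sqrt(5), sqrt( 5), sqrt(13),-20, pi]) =[ - 20, sqrt( 5), sqrt( 5), pi, sqrt(13) ]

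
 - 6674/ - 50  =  3337/25 = 133.48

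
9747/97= 100 + 47/97 = 100.48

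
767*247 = 189449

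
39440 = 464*85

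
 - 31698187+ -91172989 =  - 122871176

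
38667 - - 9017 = 47684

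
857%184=121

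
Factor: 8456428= 2^2*31^1*47^1*1451^1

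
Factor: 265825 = 5^2*7^3*31^1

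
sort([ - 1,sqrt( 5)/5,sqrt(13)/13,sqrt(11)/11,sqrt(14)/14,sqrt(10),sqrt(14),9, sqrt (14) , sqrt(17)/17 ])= [ - 1, sqrt( 17 ) /17, sqrt(14)/14,sqrt (13)/13,sqrt( 11 ) /11,sqrt(5)/5,sqrt( 10 ),sqrt(14), sqrt(14),9]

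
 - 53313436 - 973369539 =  - 1026682975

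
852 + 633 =1485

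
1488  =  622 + 866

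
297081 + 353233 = 650314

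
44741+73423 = 118164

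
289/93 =289/93 = 3.11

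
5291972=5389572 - 97600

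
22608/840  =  26 + 32/35= 26.91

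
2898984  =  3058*948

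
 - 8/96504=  - 1/12063= - 0.00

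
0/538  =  0 = 0.00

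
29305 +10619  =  39924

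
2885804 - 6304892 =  -3419088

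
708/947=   708/947 = 0.75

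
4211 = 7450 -3239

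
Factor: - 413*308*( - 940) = 2^4*5^1*7^2*11^1*47^1*59^1 = 119571760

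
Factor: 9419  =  9419^1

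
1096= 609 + 487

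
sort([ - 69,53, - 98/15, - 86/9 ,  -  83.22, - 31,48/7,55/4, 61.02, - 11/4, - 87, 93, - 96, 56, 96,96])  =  [ - 96, - 87,-83.22, - 69, - 31, - 86/9,-98/15,-11/4, 48/7, 55/4, 53, 56,61.02, 93, 96,96]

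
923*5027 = 4639921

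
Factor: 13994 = 2^1*6997^1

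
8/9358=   4/4679 = 0.00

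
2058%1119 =939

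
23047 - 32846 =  - 9799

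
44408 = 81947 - 37539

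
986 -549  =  437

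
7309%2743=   1823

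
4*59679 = 238716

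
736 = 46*16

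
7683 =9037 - 1354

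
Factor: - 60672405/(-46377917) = 3^1*5^1*17^1*19^( -1 )*229^1*1039^1*2440943^( - 1)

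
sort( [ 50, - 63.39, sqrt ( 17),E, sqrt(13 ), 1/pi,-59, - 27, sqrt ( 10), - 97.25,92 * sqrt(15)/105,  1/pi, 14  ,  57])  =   [ - 97.25, - 63.39,  -  59,  -  27,  1/pi, 1/pi,E,sqrt(10) , 92*sqrt(15)/105,sqrt( 13 ), sqrt(17),14,50, 57]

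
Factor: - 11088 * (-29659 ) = 2^4*3^2 * 7^2*11^1 * 19^1 * 223^1 = 328858992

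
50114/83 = 603  +  65/83 = 603.78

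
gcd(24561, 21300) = 3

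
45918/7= 6559+ 5/7 =6559.71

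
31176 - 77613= - 46437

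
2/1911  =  2/1911 = 0.00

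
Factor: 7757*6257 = 6257^1 * 7757^1 =48535549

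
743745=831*895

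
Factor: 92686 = 2^1*11^2 * 383^1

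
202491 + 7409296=7611787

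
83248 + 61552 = 144800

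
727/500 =1+227/500 =1.45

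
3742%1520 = 702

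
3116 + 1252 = 4368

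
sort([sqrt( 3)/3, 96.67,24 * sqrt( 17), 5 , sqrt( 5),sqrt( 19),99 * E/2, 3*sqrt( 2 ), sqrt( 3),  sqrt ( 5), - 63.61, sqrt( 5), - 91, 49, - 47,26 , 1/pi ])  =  [ - 91, - 63.61, - 47, 1/pi,sqrt( 3)/3, sqrt (3), sqrt( 5), sqrt( 5 ),sqrt (5 ), 3*sqrt( 2), sqrt( 19 ), 5, 26,49, 96.67,24  *sqrt( 17),  99*E/2 ]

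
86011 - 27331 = 58680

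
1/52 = 1/52 = 0.02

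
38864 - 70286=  - 31422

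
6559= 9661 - 3102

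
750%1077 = 750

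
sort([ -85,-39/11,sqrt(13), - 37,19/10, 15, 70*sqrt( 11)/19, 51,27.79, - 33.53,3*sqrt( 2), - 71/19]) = [ - 85 , -37, - 33.53, - 71/19, - 39/11,19/10,sqrt( 13),3*sqrt(2 ),70*sqrt( 11 )/19,15, 27.79, 51 ] 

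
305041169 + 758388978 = 1063430147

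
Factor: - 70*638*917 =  - 40953220 = -2^2*5^1 * 7^2*11^1*29^1  *  131^1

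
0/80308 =0 = 0.00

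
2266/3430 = 1133/1715 = 0.66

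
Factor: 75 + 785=860 = 2^2*5^1*43^1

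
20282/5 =4056  +  2/5 = 4056.40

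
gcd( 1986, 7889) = 1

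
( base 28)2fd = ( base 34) 1ot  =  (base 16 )7d1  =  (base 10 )2001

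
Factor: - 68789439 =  - 3^3*2547757^1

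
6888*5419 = 37326072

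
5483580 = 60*91393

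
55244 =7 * 7892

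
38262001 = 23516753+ 14745248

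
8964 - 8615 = 349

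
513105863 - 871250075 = -358144212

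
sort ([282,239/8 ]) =[ 239/8, 282 ]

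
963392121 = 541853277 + 421538844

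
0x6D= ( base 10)109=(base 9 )131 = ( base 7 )214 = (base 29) 3M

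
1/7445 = 1/7445=0.00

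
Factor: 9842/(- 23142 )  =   - 37/87 = -3^(- 1) * 29^(-1)*37^1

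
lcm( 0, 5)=0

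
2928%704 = 112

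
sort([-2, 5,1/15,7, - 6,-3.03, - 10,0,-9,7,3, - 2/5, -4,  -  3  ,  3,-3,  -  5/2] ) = [ - 10, - 9,-6 , - 4, - 3.03, - 3,- 3,  -  5/2, -2, - 2/5,0,1/15, 3, 3,5,  7,7]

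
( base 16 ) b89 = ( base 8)5611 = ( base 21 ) 6ed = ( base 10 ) 2953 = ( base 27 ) 41a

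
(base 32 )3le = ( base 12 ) 2212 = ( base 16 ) EAE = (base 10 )3758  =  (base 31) 3S7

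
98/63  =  14/9= 1.56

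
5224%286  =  76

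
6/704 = 3/352 =0.01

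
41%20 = 1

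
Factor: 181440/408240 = 4/9 =2^2 * 3^(-2 )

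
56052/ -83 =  - 56052/83= -675.33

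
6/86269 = 6/86269= 0.00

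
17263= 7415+9848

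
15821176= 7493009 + 8328167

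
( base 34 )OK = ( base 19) 260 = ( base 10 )836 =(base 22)1g0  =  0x344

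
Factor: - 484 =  - 2^2*11^2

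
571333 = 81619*7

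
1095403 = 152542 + 942861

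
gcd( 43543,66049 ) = 1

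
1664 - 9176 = - 7512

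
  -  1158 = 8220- 9378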